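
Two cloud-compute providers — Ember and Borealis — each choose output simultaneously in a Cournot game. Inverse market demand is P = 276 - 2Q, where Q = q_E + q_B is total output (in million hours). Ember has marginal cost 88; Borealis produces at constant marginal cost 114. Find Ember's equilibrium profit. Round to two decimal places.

Ember's profit: π_E = (276 - 2Q)q_E - (88q_E). Setting ∂π_E/∂q_E = 0: 188 - 4q_E - 2(q_B) = 0.
Borealis's first-order condition: 162 - 4q_B - 2(q_E) = 0.
Rearranging gives the reaction functions q_E = (188 - 2q_B)/4 and q_B = (162 - 2q_E)/4.
Solving the pair: q_E = 107/3, q_B = 68/3.
Price P = 276 - 2·(175/3) = 478/3.
Ember's profit: (478/3 - 88)·(107/3) = 2544.2222.

2544.22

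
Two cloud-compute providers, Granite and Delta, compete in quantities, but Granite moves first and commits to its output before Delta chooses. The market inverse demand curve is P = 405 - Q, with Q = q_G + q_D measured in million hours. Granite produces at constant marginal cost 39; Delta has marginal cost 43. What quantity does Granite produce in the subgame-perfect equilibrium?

Solve by backward induction. Given q_G, the follower Delta maximises π_D = (405 - q_G - q_D)q_D - 43q_D.
∂π_D/∂q_D = 362 - q_G - 2q_D = 0 gives the reaction function q_D = (362 - q_G)/2.
The leader anticipates this reaction. Substituting into P = 405 - Q gives P = 224 - (1/2)q_G, so π_G = (224 - (1/2)q_G)q_G - 39q_G.
Leader FOC: 185 - q_G = 0, so q_G = 185.
Then q_D = (362 - 185)/2 = 177/2.

185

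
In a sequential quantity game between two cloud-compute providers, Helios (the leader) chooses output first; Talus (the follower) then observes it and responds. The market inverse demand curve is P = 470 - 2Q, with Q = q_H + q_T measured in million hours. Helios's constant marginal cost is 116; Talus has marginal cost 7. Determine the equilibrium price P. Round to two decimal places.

177.25

The follower Talus best-responds to any q_H: π_T = (470 - 2Q)q_T - 7q_T.
∂π_T/∂q_T = 463 - 2q_H - 4q_T = 0 gives the reaction function q_T = (463 - 2q_H)/4.
Helios substitutes q_T(q_H) into its own profit: π_H = q_H(470 - 2q_H - (463 - 2q_H)/2) - 116q_H = (477/2 - q_H)q_H - 116q_H.
Leader FOC: 245/2 - 2q_H = 0, so q_H = 245/4.
Then q_T = (463 - 2·(245/4))/4 = 681/8.
Total output Q = 1171/8, so price P = 470 - 2·(1171/8) = 709/4.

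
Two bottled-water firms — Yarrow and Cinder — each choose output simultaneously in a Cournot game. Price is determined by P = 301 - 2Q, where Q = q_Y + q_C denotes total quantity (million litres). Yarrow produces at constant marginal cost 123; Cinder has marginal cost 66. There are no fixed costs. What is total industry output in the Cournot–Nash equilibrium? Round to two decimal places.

68.83

Yarrow's profit: π_Y = (301 - 2Q)q_Y - (123q_Y). Setting ∂π_Y/∂q_Y = 0: 178 - 4q_Y - 2(q_C) = 0.
Cinder's first-order condition: 235 - 4q_C - 2(q_Y) = 0.
Best responses: q_Y = (178 - 2q_C)/4, q_C = (235 - 2q_Y)/4.
Solving the pair: q_Y = 121/6, q_C = 146/3.
Total output Q = 121/6 + 146/3 = 413/6.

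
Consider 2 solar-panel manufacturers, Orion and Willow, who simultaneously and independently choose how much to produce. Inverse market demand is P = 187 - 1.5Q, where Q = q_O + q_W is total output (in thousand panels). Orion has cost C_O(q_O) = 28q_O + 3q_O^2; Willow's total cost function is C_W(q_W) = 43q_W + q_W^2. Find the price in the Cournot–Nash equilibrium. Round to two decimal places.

Orion's profit: π_O = (187 - 1.5Q)q_O - (28q_O + 3q_O²). Setting ∂π_O/∂q_O = 0: 159 - 9q_O - (3/2)(q_W) = 0.
Willow's first-order condition: 144 - 5q_W - (3/2)(q_O) = 0.
So q_O = (159 - (3/2)q_W)/9 and q_W = (144 - (3/2)q_O)/5.
Substituting one into the other gives q_O = 772/57 and q_W = 470/19.
Total output Q = 38.2807, so price P = 187 - (3/2)·38.2807 = 129.5789.

129.58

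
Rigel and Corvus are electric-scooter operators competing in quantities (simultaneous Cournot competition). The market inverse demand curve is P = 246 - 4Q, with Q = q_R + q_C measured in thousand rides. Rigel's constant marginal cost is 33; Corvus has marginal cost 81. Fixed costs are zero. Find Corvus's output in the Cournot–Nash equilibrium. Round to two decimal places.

9.75

Rigel's profit: π_R = (246 - 4Q)q_R - (33q_R). Setting ∂π_R/∂q_R = 0: 213 - 8q_R - 4(q_C) = 0.
Corvus's first-order condition: 165 - 8q_C - 4(q_R) = 0.
Rearranging gives the reaction functions q_R = (213 - 4q_C)/8 and q_C = (165 - 4q_R)/8.
Substituting one into the other gives q_R = 87/4 and q_C = 39/4.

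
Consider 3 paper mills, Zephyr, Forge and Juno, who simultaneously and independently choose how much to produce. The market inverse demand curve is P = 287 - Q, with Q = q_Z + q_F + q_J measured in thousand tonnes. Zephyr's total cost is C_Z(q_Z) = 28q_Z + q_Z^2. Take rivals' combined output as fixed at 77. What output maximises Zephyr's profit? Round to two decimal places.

45.50

With rivals' combined output fixed at 77, Zephyr's profit is π_Z = (287 - 77 - q_Z)q_Z - (28q_Z + q_Z²) = (210 - q_Z)q_Z - (28q_Z + q_Z²).
∂π_Z/∂q_Z = 182 - 4q_Z = 0, so q_Z = 91/2.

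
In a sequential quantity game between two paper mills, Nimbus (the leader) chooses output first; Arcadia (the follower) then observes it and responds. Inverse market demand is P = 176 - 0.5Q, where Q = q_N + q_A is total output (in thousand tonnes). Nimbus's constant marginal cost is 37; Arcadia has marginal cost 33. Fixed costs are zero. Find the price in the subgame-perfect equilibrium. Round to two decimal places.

Solve by backward induction. Given q_N, the follower Arcadia maximises π_A = (176 - (1/2)q_N - (1/2)q_A)q_A - 33q_A.
Setting the follower's marginal profit to zero, 143 - (1/2)q_N - q_A = 0, i.e. q_A = (143 - (1/2)q_N).
Nimbus substitutes q_A(q_N) into its own profit: π_N = q_N(176 - (1/2)q_N - (143 - (1/2)q_N)/2) - 37q_N = (209/2 - (1/4)q_N)q_N - 37q_N.
The leader's first-order condition 135/2 - (1/2)q_N = 0 yields q_N = 135.
Then q_A = (143 - (1/2)·135) = 151/2.
Total output Q = 421/2, so price P = 176 - (1/2)·(421/2) = 283/4.

70.75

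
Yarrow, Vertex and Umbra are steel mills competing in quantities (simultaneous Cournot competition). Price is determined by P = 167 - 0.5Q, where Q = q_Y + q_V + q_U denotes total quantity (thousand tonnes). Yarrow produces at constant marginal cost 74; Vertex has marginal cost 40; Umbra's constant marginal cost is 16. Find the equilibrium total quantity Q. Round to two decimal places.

185.50

Yarrow's profit: π_Y = (167 - 0.5Q)q_Y - (74q_Y). Setting ∂π_Y/∂q_Y = 0: 93 - q_Y - (1/2)(q_V + q_U) = 0.
Vertex's first-order condition: 127 - q_V - (1/2)(q_Y + q_U) = 0.
Umbra's profit: π_U = (167 - 0.5Q)q_U - (16q_U). Setting ∂π_U/∂q_U = 0: 151 - q_U - (1/2)(q_Y + q_V) = 0.
Adding the 3 conditions: 371 − Q − Q = 0, i.e. Q = 371/2.
Back-substituting: q_Y = (93 − 371/4)/(1/2) = 1/2, q_V = (127 − 371/4)/(1/2) = 137/2, q_U = (151 − 371/4)/(1/2) = 233/2.
Total output Q = 1/2 + 137/2 + 233/2 = 371/2.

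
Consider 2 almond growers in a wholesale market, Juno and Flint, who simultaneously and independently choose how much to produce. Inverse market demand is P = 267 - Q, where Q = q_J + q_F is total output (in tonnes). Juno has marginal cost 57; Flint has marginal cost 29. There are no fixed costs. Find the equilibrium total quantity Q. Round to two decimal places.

149.33

Juno's profit: π_J = (267 - Q)q_J - (57q_J). Setting ∂π_J/∂q_J = 0: 210 - 2q_J - (q_F) = 0.
Flint's first-order condition: 238 - 2q_F - (q_J) = 0.
So q_J = (210 - q_F)/2 and q_F = (238 - q_J)/2.
Solving the pair: q_J = 182/3, q_F = 266/3.
Total output Q = 182/3 + 266/3 = 448/3.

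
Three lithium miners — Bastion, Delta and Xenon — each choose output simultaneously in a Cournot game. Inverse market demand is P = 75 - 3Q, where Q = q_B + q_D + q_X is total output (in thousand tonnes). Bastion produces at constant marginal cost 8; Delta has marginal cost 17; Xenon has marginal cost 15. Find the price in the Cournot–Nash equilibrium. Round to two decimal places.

Bastion's profit: π_B = (75 - 3Q)q_B - (8q_B). Setting ∂π_B/∂q_B = 0: 67 - 6q_B - 3(q_D + q_X) = 0.
Delta's first-order condition: 58 - 6q_D - 3(q_B + q_X) = 0.
Xenon's profit: π_X = (75 - 3Q)q_X - (15q_X). Setting ∂π_X/∂q_X = 0: 60 - 6q_X - 3(q_B + q_D) = 0.
Adding the 3 conditions: 185 − 6Q − 6Q = 0, i.e. Q = 185/12.
Back-substituting: q_B = (67 − 185/4)/3 = 83/12, q_D = (58 − 185/4)/3 = 47/12, q_X = (60 − 185/4)/3 = 55/12.
Total output Q = 185/12, so price P = 75 - 3·(185/12) = 115/4.

28.75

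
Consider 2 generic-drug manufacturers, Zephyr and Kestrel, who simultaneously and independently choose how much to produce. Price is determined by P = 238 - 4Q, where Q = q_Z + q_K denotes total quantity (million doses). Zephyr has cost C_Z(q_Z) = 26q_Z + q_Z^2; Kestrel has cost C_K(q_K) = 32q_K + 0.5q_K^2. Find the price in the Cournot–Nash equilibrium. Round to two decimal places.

113.89

Zephyr's profit: π_Z = (238 - 4Q)q_Z - (26q_Z + q_Z²). Setting ∂π_Z/∂q_Z = 0: 212 - 10q_Z - 4(q_K) = 0.
Kestrel's profit: π_K = (238 - 4Q)q_K - (32q_K + (1/2)q_K²). Setting ∂π_K/∂q_K = 0: 206 - 9q_K - 4(q_Z) = 0.
So q_Z = (212 - 4q_K)/10 and q_K = (206 - 4q_Z)/9.
Substituting one into the other gives q_Z = 542/37 and q_K = 606/37.
Total output Q = 1148/37, so price P = 238 - 4·(1148/37) = 113.8919.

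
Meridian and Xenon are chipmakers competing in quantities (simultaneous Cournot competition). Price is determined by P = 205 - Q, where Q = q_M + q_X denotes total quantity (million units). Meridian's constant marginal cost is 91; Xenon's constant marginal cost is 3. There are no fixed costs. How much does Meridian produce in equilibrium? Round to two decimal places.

Meridian's profit: π_M = (205 - Q)q_M - (91q_M). Setting ∂π_M/∂q_M = 0: 114 - 2q_M - (q_X) = 0.
Xenon's profit: π_X = (205 - Q)q_X - (3q_X). Setting ∂π_X/∂q_X = 0: 202 - 2q_X - (q_M) = 0.
Best responses: q_M = (114 - q_X)/2, q_X = (202 - q_M)/2.
Substituting one into the other gives q_M = 26/3 and q_X = 290/3.

8.67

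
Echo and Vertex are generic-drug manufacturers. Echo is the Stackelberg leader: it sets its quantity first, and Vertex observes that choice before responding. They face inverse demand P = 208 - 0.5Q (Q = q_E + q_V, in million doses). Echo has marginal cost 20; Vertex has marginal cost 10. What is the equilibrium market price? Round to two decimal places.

Solve by backward induction. Given q_E, the follower Vertex maximises π_V = (208 - (1/2)q_E - (1/2)q_V)q_V - 10q_V.
∂π_V/∂q_V = 198 - (1/2)q_E - q_V = 0 gives the reaction function q_V = (198 - (1/2)q_E).
Echo substitutes q_V(q_E) into its own profit: π_E = q_E(208 - (1/2)q_E - (198 - (1/2)q_E)/2) - 20q_E = (109 - (1/4)q_E)q_E - 20q_E.
The leader's first-order condition 89 - (1/2)q_E = 0 yields q_E = 178.
Then q_V = (198 - (1/2)·178) = 109.
Total output Q = 287, so price P = 208 - (1/2)·287 = 129/2.

64.50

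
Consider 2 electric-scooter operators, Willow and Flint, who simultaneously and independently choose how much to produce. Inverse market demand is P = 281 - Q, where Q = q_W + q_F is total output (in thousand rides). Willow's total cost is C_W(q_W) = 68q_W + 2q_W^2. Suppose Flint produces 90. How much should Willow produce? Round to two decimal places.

With the rival's output fixed at 90, Willow's profit is π_W = (281 - 90 - q_W)q_W - (68q_W + 2q_W²) = (191 - q_W)q_W - (68q_W + 2q_W²).
∂π_W/∂q_W = 123 - 6q_W = 0, so q_W = 41/2.

20.50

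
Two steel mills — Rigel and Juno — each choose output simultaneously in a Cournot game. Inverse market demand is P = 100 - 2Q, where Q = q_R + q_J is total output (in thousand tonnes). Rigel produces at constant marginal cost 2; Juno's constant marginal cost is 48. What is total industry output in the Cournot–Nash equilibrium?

25

Rigel's profit: π_R = (100 - 2Q)q_R - (2q_R). Setting ∂π_R/∂q_R = 0: 98 - 4q_R - 2(q_J) = 0.
Juno's profit: π_J = (100 - 2Q)q_J - (48q_J). Setting ∂π_J/∂q_J = 0: 52 - 4q_J - 2(q_R) = 0.
Rearranging gives the reaction functions q_R = (98 - 2q_J)/4 and q_J = (52 - 2q_R)/4.
Substituting one into the other gives q_R = 24 and q_J = 1.
Total output Q = 24 + 1 = 25.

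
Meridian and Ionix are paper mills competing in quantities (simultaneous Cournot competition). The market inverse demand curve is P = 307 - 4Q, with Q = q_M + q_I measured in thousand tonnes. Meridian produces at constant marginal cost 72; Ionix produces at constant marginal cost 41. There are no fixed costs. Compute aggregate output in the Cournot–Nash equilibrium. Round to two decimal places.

41.75

Meridian's profit: π_M = (307 - 4Q)q_M - (72q_M). Setting ∂π_M/∂q_M = 0: 235 - 8q_M - 4(q_I) = 0.
Ionix's profit: π_I = (307 - 4Q)q_I - (41q_I). Setting ∂π_I/∂q_I = 0: 266 - 8q_I - 4(q_M) = 0.
Best responses: q_M = (235 - 4q_I)/8, q_I = (266 - 4q_M)/8.
Solving the pair: q_M = 17, q_I = 99/4.
Total output Q = 17 + 99/4 = 167/4.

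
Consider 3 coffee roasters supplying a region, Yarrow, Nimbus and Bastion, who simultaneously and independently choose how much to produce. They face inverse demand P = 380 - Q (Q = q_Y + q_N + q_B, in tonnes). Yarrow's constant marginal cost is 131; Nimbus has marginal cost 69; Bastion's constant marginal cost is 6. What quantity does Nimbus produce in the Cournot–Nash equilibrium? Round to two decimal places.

77.50

Yarrow's profit: π_Y = (380 - Q)q_Y - (131q_Y). Setting ∂π_Y/∂q_Y = 0: 249 - 2q_Y - (q_N + q_B) = 0.
Nimbus's profit: π_N = (380 - Q)q_N - (69q_N). Setting ∂π_N/∂q_N = 0: 311 - 2q_N - (q_Y + q_B) = 0.
Bastion's first-order condition: 374 - 2q_B - (q_Y + q_N) = 0.
Adding the 3 first-order conditions: 934 − 4Q = 0, so Q = 467/2.
Back-substituting: q_Y = (249 − 467/2) = 31/2, q_N = (311 − 467/2) = 155/2, q_B = (374 − 467/2) = 281/2.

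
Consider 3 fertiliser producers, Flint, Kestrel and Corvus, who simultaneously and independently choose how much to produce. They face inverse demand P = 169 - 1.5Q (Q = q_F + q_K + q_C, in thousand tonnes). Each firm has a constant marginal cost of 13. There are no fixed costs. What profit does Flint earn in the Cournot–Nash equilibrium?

1014

Each firm earns π_i = (169 - 1.5Q)q_i - 13q_i.
Setting ∂π_i/∂q_i = 0 with rivals' quantities fixed: 156 - 3q_i - (3/2)·Σ_{j≠i} q_j = 0.
By symmetry each firm produces the same amount; substituting Σ_{j≠i} q_j = 2q_i yields q_i = 156/6 = 26.
Price P = 169 - (3/2)·78 = 52.
Flint's profit: (52 - 13)·26 = 1014.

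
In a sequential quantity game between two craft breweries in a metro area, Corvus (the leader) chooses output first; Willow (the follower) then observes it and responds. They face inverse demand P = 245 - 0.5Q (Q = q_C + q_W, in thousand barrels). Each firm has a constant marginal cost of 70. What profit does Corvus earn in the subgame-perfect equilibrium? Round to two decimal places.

Solve by backward induction. Given q_C, the follower Willow maximises π_W = (245 - (1/2)q_C - (1/2)q_W)q_W - 70q_W.
Setting the follower's marginal profit to zero, 175 - (1/2)q_C - q_W = 0, i.e. q_W = (175 - (1/2)q_C).
The leader anticipates this reaction. Substituting into P = 245 - 0.5Q gives P = 315/2 - (1/4)q_C, so π_C = (315/2 - (1/4)q_C)q_C - 70q_C.
The leader's first-order condition 175/2 - (1/2)q_C = 0 yields q_C = 175.
Then q_W = (175 - (1/2)·175) = 175/2.
Price P = 245 - (1/2)·(525/2) = 455/4.
Corvus's profit: (455/4 - 70)·175 = 7656.2500.

7656.25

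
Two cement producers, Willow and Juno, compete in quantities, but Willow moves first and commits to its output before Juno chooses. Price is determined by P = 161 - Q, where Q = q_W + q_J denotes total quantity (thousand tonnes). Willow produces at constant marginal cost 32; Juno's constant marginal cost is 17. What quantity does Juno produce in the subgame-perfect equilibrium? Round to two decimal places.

The follower Juno best-responds to any q_W: π_J = (161 - Q)q_J - 17q_J.
Follower FOC: 144 - q_W - 2q_J = 0, so q_J(q_W) = (144 - q_W)/2.
The leader anticipates this reaction. Substituting into P = 161 - Q gives P = 89 - (1/2)q_W, so π_W = (89 - (1/2)q_W)q_W - 32q_W.
Leader FOC: 57 - q_W = 0, so q_W = 57.
Then q_J = (144 - 57)/2 = 87/2.

43.50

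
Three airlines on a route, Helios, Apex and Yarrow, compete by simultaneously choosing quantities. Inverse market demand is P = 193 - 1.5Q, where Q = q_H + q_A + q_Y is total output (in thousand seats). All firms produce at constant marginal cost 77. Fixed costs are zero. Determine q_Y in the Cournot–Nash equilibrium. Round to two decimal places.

19.33

Each firm earns π_i = (193 - 1.5Q)q_i - 77q_i.
First-order condition (treating rivals' output as given): 116 - 3q_i - (3/2)·Σ_{j≠i} q_j = 0.
By symmetry each firm produces the same amount; substituting Σ_{j≠i} q_j = 2q_i yields q_i = 116/6 = 58/3.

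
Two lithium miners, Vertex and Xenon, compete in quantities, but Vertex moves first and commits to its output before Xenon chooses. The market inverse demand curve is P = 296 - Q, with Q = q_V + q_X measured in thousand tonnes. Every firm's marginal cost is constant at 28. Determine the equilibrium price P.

Solve by backward induction. Given q_V, the follower Xenon maximises π_X = (296 - q_V - q_X)q_X - 28q_X.
Follower FOC: 268 - q_V - 2q_X = 0, so q_X(q_V) = (268 - q_V)/2.
Vertex substitutes q_X(q_V) into its own profit: π_V = q_V(296 - q_V - (268 - q_V)/2) - 28q_V = (162 - (1/2)q_V)q_V - 28q_V.
Leader FOC: 134 - q_V = 0, so q_V = 134.
Then q_X = (268 - 134)/2 = 67.
Total output Q = 201, so price P = 296 - 201 = 95.

95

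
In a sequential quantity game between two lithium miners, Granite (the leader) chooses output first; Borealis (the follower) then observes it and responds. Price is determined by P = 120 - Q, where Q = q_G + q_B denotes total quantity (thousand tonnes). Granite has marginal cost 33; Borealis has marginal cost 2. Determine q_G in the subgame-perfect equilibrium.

Solve by backward induction. Given q_G, the follower Borealis maximises π_B = (120 - q_G - q_B)q_B - 2q_B.
Follower FOC: 118 - q_G - 2q_B = 0, so q_B(q_G) = (118 - q_G)/2.
The leader anticipates this reaction. Substituting into P = 120 - Q gives P = 61 - (1/2)q_G, so π_G = (61 - (1/2)q_G)q_G - 33q_G.
Leader FOC: 28 - q_G = 0, so q_G = 28.
Then q_B = (118 - 28)/2 = 45.

28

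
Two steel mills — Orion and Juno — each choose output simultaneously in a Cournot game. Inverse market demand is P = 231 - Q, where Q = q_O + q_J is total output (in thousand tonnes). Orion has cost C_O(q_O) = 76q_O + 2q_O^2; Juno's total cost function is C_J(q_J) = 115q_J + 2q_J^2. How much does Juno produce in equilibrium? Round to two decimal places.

15.46

Orion's profit: π_O = (231 - Q)q_O - (76q_O + 2q_O²). Setting ∂π_O/∂q_O = 0: 155 - 6q_O - (q_J) = 0.
Juno's profit: π_J = (231 - Q)q_J - (115q_J + 2q_J²). Setting ∂π_J/∂q_J = 0: 116 - 6q_J - (q_O) = 0.
Rearranging gives the reaction functions q_O = (155 - q_J)/6 and q_J = (116 - q_O)/6.
Substituting one into the other gives q_O = 814/35 and q_J = 541/35.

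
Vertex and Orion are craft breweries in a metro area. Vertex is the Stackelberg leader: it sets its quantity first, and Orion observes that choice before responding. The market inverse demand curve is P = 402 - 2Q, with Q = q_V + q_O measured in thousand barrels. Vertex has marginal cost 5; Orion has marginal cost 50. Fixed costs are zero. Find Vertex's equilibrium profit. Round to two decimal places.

12210.25

Solve by backward induction. Given q_V, the follower Orion maximises π_O = (402 - 2q_V - 2q_O)q_O - 50q_O.
Follower FOC: 352 - 2q_V - 4q_O = 0, so q_O(q_V) = (352 - 2q_V)/4.
Vertex substitutes q_O(q_V) into its own profit: π_V = q_V(402 - 2q_V - (352 - 2q_V)/2) - 5q_V = (226 - q_V)q_V - 5q_V.
The leader's first-order condition 221 - 2q_V = 0 yields q_V = 221/2.
Then q_O = (352 - 2·(221/2))/4 = 131/4.
Price P = 402 - 2·(573/4) = 231/2.
Vertex's profit: (231/2 - 5)·(221/2) = 12210.2500.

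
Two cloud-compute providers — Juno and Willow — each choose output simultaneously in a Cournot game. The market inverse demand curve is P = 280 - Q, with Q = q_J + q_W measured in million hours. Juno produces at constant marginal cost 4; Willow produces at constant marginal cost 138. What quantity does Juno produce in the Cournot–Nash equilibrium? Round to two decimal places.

136.67

Juno's profit: π_J = (280 - Q)q_J - (4q_J). Setting ∂π_J/∂q_J = 0: 276 - 2q_J - (q_W) = 0.
Willow's profit: π_W = (280 - Q)q_W - (138q_W). Setting ∂π_W/∂q_W = 0: 142 - 2q_W - (q_J) = 0.
Rearranging gives the reaction functions q_J = (276 - q_W)/2 and q_W = (142 - q_J)/2.
Substituting one into the other gives q_J = 410/3 and q_W = 8/3.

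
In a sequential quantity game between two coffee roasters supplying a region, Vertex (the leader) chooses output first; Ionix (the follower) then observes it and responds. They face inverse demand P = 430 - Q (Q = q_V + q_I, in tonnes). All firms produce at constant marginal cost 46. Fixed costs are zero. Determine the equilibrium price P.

The follower Ionix best-responds to any q_V: π_I = (430 - Q)q_I - 46q_I.
∂π_I/∂q_I = 384 - q_V - 2q_I = 0 gives the reaction function q_I = (384 - q_V)/2.
Vertex substitutes q_I(q_V) into its own profit: π_V = q_V(430 - q_V - (384 - q_V)/2) - 46q_V = (238 - (1/2)q_V)q_V - 46q_V.
The leader's first-order condition 192 - q_V = 0 yields q_V = 192.
Then q_I = (384 - 192)/2 = 96.
Total output Q = 288, so price P = 430 - 288 = 142.

142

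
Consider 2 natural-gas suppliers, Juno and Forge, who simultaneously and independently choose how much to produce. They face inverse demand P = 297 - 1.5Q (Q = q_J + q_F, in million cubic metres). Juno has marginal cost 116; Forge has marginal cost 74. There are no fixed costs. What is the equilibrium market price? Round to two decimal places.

Juno's profit: π_J = (297 - 1.5Q)q_J - (116q_J). Setting ∂π_J/∂q_J = 0: 181 - 3q_J - (3/2)(q_F) = 0.
Forge's profit: π_F = (297 - 1.5Q)q_F - (74q_F). Setting ∂π_F/∂q_F = 0: 223 - 3q_F - (3/2)(q_J) = 0.
So q_J = (181 - (3/2)q_F)/3 and q_F = (223 - (3/2)q_J)/3.
Solving the pair: q_J = 278/9, q_F = 530/9.
Total output Q = 808/9, so price P = 297 - (3/2)·(808/9) = 487/3.

162.33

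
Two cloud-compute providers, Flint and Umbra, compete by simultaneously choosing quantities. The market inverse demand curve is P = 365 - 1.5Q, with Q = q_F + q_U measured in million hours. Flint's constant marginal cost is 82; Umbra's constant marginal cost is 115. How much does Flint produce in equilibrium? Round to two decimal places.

70.22

Flint's profit: π_F = (365 - 1.5Q)q_F - (82q_F). Setting ∂π_F/∂q_F = 0: 283 - 3q_F - (3/2)(q_U) = 0.
Umbra's first-order condition: 250 - 3q_U - (3/2)(q_F) = 0.
Rearranging gives the reaction functions q_F = (283 - (3/2)q_U)/3 and q_U = (250 - (3/2)q_F)/3.
Substituting one into the other gives q_F = 632/9 and q_U = 434/9.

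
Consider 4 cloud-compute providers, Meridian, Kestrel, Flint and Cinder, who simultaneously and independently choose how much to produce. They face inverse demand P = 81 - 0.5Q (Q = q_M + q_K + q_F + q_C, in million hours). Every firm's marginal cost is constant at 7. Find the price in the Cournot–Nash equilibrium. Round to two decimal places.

Each firm earns π_i = (81 - 0.5Q)q_i - 7q_i.
First-order condition (treating rivals' output as given): 74 - q_i - (1/2)·Σ_{j≠i} q_j = 0.
By symmetry each firm produces the same amount; substituting Σ_{j≠i} q_j = 3q_i yields q_i = 74/(5/2) = 148/5.
Total output Q = 592/5, so price P = 81 - (1/2)·(592/5) = 109/5.

21.80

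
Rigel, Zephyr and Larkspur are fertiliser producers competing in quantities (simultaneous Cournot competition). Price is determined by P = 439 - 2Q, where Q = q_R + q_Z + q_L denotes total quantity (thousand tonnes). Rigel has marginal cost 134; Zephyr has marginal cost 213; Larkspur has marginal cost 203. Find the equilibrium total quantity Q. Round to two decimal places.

95.88

Rigel's profit: π_R = (439 - 2Q)q_R - (134q_R). Setting ∂π_R/∂q_R = 0: 305 - 4q_R - 2(q_Z + q_L) = 0.
Zephyr's first-order condition: 226 - 4q_Z - 2(q_R + q_L) = 0.
Larkspur's profit: π_L = (439 - 2Q)q_L - (203q_L). Setting ∂π_L/∂q_L = 0: 236 - 4q_L - 2(q_R + q_Z) = 0.
Summing all 3 equations gives 767 − 8Q = 0, hence Q = 767/8.
Back-substituting: q_R = (305 − 767/4)/2 = 453/8, q_Z = (226 − 767/4)/2 = 137/8, q_L = (236 − 767/4)/2 = 177/8.
Total output Q = 453/8 + 137/8 + 177/8 = 767/8.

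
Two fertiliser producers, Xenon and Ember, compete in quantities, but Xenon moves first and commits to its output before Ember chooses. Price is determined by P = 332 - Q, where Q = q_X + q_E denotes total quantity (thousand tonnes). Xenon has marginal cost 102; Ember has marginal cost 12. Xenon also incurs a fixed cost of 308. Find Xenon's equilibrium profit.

2142

The follower Ember best-responds to any q_X: π_E = (332 - Q)q_E - 12q_E.
Follower FOC: 320 - q_X - 2q_E = 0, so q_E(q_X) = (320 - q_X)/2.
The leader anticipates this reaction. Substituting into P = 332 - Q gives P = 172 - (1/2)q_X, so π_X = (172 - (1/2)q_X)q_X - 102q_X.
Maximising: ∂π_X/∂q_X = 70 - q_X = 0, giving q_X = 70.
Then q_E = (320 - 70)/2 = 125.
Price P = 332 - 195 = 137.
Xenon's profit: (137 - 102)·70 - 308 = 2142.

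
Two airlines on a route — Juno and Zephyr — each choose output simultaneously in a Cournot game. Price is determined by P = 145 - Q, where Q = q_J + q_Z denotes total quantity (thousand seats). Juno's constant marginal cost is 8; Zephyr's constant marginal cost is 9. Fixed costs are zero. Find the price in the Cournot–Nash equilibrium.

54

Juno's profit: π_J = (145 - Q)q_J - (8q_J). Setting ∂π_J/∂q_J = 0: 137 - 2q_J - (q_Z) = 0.
Zephyr's first-order condition: 136 - 2q_Z - (q_J) = 0.
Rearranging gives the reaction functions q_J = (137 - q_Z)/2 and q_Z = (136 - q_J)/2.
Solving the pair: q_J = 46, q_Z = 45.
Total output Q = 91, so price P = 145 - 91 = 54.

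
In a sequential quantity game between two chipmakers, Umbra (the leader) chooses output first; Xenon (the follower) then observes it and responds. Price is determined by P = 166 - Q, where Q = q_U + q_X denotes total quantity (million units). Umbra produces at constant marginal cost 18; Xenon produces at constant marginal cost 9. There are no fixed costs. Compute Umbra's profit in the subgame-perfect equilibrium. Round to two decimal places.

The follower Xenon best-responds to any q_U: π_X = (166 - Q)q_X - 9q_X.
∂π_X/∂q_X = 157 - q_U - 2q_X = 0 gives the reaction function q_X = (157 - q_U)/2.
The leader anticipates this reaction. Substituting into P = 166 - Q gives P = 175/2 - (1/2)q_U, so π_U = (175/2 - (1/2)q_U)q_U - 18q_U.
The leader's first-order condition 139/2 - q_U = 0 yields q_U = 139/2.
Then q_X = (157 - 139/2)/2 = 175/4.
Price P = 166 - 453/4 = 211/4.
Umbra's profit: (211/4 - 18)·(139/2) = 2415.1250.

2415.13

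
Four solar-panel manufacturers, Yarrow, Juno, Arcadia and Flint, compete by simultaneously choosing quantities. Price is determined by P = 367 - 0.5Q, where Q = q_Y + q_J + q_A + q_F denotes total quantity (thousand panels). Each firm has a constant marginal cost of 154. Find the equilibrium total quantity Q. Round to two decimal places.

340.80

Each firm earns π_i = (367 - 0.5Q)q_i - 154q_i.
First-order condition (treating rivals' output as given): 213 - q_i - (1/2)·Σ_{j≠i} q_j = 0.
With identical firms every q_j equals q_i, so Σ_{j≠i} q_j = 3q_i and 213 = (5/2)q_i, giving q_i = 426/5.
Total output Q = 426/5 + 426/5 + 426/5 + 426/5 = 1704/5.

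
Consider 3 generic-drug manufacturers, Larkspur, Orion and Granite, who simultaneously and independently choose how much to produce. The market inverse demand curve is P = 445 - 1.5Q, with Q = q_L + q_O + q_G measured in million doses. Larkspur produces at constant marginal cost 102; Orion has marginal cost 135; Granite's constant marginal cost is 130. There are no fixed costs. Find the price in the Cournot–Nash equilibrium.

203

Larkspur's profit: π_L = (445 - 1.5Q)q_L - (102q_L). Setting ∂π_L/∂q_L = 0: 343 - 3q_L - (3/2)(q_O + q_G) = 0.
Orion's first-order condition: 310 - 3q_O - (3/2)(q_L + q_G) = 0.
Granite's profit: π_G = (445 - 1.5Q)q_G - (130q_G). Setting ∂π_G/∂q_G = 0: 315 - 3q_G - (3/2)(q_L + q_O) = 0.
Adding the 3 conditions: 968 − 3Q − 3Q = 0, i.e. Q = 484/3.
Back-substituting: q_L = (343 − 242)/(3/2) = 202/3, q_O = (310 − 242)/(3/2) = 136/3, q_G = (315 − 242)/(3/2) = 146/3.
Total output Q = 484/3, so price P = 445 - (3/2)·(484/3) = 203.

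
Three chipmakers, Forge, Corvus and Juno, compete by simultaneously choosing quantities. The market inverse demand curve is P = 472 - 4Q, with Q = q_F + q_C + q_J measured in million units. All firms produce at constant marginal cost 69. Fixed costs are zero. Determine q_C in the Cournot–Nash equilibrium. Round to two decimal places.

25.19

Each firm earns π_i = (472 - 4Q)q_i - 69q_i.
First-order condition (treating rivals' output as given): 403 - 8q_i - 4·Σ_{j≠i} q_j = 0.
With identical firms every q_j equals q_i, so Σ_{j≠i} q_j = 2q_i and 403 = 16q_i, giving q_i = 403/16.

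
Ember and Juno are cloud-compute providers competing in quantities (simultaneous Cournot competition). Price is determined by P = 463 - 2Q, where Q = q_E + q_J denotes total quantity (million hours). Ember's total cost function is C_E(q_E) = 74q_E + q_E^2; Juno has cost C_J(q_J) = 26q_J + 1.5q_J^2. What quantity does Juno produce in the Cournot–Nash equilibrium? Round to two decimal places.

Ember's profit: π_E = (463 - 2Q)q_E - (74q_E + q_E²). Setting ∂π_E/∂q_E = 0: 389 - 6q_E - 2(q_J) = 0.
Juno's profit: π_J = (463 - 2Q)q_J - (26q_J + (3/2)q_J²). Setting ∂π_J/∂q_J = 0: 437 - 7q_J - 2(q_E) = 0.
Best responses: q_E = (389 - 2q_J)/6, q_J = (437 - 2q_E)/7.
Substituting one into the other gives q_E = 1849/38 and q_J = 922/19.

48.53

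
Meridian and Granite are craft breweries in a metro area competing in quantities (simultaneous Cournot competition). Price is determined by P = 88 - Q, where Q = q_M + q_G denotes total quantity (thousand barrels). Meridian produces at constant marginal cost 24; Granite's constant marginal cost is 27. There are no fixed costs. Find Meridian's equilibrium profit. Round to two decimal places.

Meridian's profit: π_M = (88 - Q)q_M - (24q_M). Setting ∂π_M/∂q_M = 0: 64 - 2q_M - (q_G) = 0.
Granite's first-order condition: 61 - 2q_G - (q_M) = 0.
Best responses: q_M = (64 - q_G)/2, q_G = (61 - q_M)/2.
Substituting one into the other gives q_M = 67/3 and q_G = 58/3.
Price P = 88 - 125/3 = 139/3.
Meridian's profit: (139/3 - 24)·(67/3) = 498.7778.

498.78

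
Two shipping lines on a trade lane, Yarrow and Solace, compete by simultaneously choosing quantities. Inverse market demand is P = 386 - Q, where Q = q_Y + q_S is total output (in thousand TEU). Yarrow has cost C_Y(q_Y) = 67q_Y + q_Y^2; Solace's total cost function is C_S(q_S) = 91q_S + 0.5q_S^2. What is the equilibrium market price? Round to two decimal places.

Yarrow's profit: π_Y = (386 - Q)q_Y - (67q_Y + q_Y²). Setting ∂π_Y/∂q_Y = 0: 319 - 4q_Y - (q_S) = 0.
Solace's profit: π_S = (386 - Q)q_S - (91q_S + (1/2)q_S²). Setting ∂π_S/∂q_S = 0: 295 - 3q_S - (q_Y) = 0.
Rearranging gives the reaction functions q_Y = (319 - q_S)/4 and q_S = (295 - q_Y)/3.
Substituting one into the other gives q_Y = 662/11 and q_S = 861/11.
Total output Q = 1523/11, so price P = 386 - 1523/11 = 247.5455.

247.55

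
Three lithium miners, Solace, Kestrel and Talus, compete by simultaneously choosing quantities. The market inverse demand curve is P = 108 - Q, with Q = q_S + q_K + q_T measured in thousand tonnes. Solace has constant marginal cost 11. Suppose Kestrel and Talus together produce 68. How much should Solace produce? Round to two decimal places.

14.50

With rivals' combined output fixed at 68, Solace's profit is π_S = (108 - 68 - q_S)q_S - (11q_S) = (40 - q_S)q_S - (11q_S).
∂π_S/∂q_S = 29 - 2q_S = 0, so q_S = 29/2.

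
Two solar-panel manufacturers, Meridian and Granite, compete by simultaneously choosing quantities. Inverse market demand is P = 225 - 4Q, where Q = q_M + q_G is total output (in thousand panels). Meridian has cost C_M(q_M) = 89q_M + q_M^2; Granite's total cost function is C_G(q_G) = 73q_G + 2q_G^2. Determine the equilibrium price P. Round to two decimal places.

Meridian's profit: π_M = (225 - 4Q)q_M - (89q_M + q_M²). Setting ∂π_M/∂q_M = 0: 136 - 10q_M - 4(q_G) = 0.
Granite's profit: π_G = (225 - 4Q)q_G - (73q_G + 2q_G²). Setting ∂π_G/∂q_G = 0: 152 - 12q_G - 4(q_M) = 0.
Best responses: q_M = (136 - 4q_G)/10, q_G = (152 - 4q_M)/12.
Substituting one into the other gives q_M = 128/13 and q_G = 122/13.
Total output Q = 250/13, so price P = 225 - 4·(250/13) = 1925/13.

148.08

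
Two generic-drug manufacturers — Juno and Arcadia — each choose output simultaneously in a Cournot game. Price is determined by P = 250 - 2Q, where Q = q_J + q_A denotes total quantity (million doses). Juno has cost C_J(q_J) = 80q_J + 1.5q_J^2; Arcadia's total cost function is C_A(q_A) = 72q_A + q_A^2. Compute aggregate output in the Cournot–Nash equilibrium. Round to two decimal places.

Juno's profit: π_J = (250 - 2Q)q_J - (80q_J + (3/2)q_J²). Setting ∂π_J/∂q_J = 0: 170 - 7q_J - 2(q_A) = 0.
Arcadia's profit: π_A = (250 - 2Q)q_A - (72q_A + q_A²). Setting ∂π_A/∂q_A = 0: 178 - 6q_A - 2(q_J) = 0.
Best responses: q_J = (170 - 2q_A)/7, q_A = (178 - 2q_J)/6.
Solving the pair: q_J = 332/19, q_A = 453/19.
Total output Q = 332/19 + 453/19 = 785/19.

41.32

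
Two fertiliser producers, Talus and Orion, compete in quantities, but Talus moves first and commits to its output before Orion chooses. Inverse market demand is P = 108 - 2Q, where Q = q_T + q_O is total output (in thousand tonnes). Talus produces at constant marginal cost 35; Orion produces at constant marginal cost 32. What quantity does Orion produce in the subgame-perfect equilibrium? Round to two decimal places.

Solve by backward induction. Given q_T, the follower Orion maximises π_O = (108 - 2q_T - 2q_O)q_O - 32q_O.
Follower FOC: 76 - 2q_T - 4q_O = 0, so q_O(q_T) = (76 - 2q_T)/4.
Talus substitutes q_O(q_T) into its own profit: π_T = q_T(108 - 2q_T - (76 - 2q_T)/2) - 35q_T = (70 - q_T)q_T - 35q_T.
Leader FOC: 35 - 2q_T = 0, so q_T = 35/2.
Then q_O = (76 - 2·(35/2))/4 = 41/4.

10.25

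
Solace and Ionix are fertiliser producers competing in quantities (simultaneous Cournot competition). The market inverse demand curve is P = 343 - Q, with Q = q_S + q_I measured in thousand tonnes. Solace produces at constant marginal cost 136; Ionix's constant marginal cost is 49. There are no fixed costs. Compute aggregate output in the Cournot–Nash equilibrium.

Solace's profit: π_S = (343 - Q)q_S - (136q_S). Setting ∂π_S/∂q_S = 0: 207 - 2q_S - (q_I) = 0.
Ionix's first-order condition: 294 - 2q_I - (q_S) = 0.
Best responses: q_S = (207 - q_I)/2, q_I = (294 - q_S)/2.
Substituting one into the other gives q_S = 40 and q_I = 127.
Total output Q = 40 + 127 = 167.

167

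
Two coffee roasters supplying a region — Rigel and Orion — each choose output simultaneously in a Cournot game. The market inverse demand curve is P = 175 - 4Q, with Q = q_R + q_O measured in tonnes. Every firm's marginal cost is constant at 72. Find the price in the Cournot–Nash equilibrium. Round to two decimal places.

106.33

A representative firm's profit is π_i = q_i(175 - 4Q) - 72q_i.
First-order condition (treating rivals' output as given): 103 - 8q_i - 4q_j = 0.
By symmetry each firm produces the same amount; substituting q_j = q_i yields q_i = 103/12.
Total output Q = 103/6, so price P = 175 - 4·(103/6) = 319/3.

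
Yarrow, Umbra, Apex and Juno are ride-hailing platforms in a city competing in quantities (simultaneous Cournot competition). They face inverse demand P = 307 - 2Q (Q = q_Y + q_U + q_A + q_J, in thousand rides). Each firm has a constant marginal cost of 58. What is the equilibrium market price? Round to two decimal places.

Each firm earns π_i = (307 - 2Q)q_i - 58q_i.
Setting ∂π_i/∂q_i = 0 with rivals' quantities fixed: 249 - 4q_i - 2·Σ_{j≠i} q_j = 0.
With identical firms every q_j equals q_i, so Σ_{j≠i} q_j = 3q_i and 249 = 10q_i, giving q_i = 249/10.
Total output Q = 498/5, so price P = 307 - 2·(498/5) = 539/5.

107.80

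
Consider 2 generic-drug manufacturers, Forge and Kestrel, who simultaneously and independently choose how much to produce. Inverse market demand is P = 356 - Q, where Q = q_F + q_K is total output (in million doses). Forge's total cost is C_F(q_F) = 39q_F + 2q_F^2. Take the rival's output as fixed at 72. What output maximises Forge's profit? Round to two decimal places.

40.83

With the rival's output fixed at 72, Forge's profit is π_F = (356 - 72 - q_F)q_F - (39q_F + 2q_F²) = (284 - q_F)q_F - (39q_F + 2q_F²).
∂π_F/∂q_F = 245 - 6q_F = 0, so q_F = 245/6.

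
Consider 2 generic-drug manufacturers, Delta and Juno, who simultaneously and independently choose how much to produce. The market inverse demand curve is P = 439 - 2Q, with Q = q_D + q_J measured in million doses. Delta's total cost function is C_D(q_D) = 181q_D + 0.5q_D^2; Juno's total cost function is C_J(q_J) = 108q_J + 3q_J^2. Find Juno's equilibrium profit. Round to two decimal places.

3065.50

Delta's profit: π_D = (439 - 2Q)q_D - (181q_D + (1/2)q_D²). Setting ∂π_D/∂q_D = 0: 258 - 5q_D - 2(q_J) = 0.
Juno's profit: π_J = (439 - 2Q)q_J - (108q_J + 3q_J²). Setting ∂π_J/∂q_J = 0: 331 - 10q_J - 2(q_D) = 0.
Best responses: q_D = (258 - 2q_J)/5, q_J = (331 - 2q_D)/10.
Solving the pair: q_D = 959/23, q_J = 1139/46.
Price P = 439 - 2·66.4565 = 306.0870.
Juno's profit: 306.0870·(1139/46) - 108·(1139/46) - 3(1139/46)² = 3065.5033.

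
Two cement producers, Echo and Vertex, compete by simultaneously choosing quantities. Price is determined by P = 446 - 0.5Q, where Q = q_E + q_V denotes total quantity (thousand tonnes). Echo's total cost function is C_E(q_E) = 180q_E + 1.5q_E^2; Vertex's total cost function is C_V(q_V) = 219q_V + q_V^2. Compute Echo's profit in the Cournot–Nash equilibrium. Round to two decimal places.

Echo's profit: π_E = (446 - 0.5Q)q_E - (180q_E + (3/2)q_E²). Setting ∂π_E/∂q_E = 0: 266 - 4q_E - (1/2)(q_V) = 0.
Vertex's profit: π_V = (446 - 0.5Q)q_V - (219q_V + q_V²). Setting ∂π_V/∂q_V = 0: 227 - 3q_V - (1/2)(q_E) = 0.
So q_E = (266 - (1/2)q_V)/4 and q_V = (227 - (1/2)q_E)/3.
Solving the pair: q_E = 58.2553, q_V = 65.9574.
Price P = 446 - (1/2)·124.2128 = 383.8936.
Echo's profit: 383.8936·58.2553 - 180·58.2553 - (3/2)·58.2553² = 6787.3644.

6787.36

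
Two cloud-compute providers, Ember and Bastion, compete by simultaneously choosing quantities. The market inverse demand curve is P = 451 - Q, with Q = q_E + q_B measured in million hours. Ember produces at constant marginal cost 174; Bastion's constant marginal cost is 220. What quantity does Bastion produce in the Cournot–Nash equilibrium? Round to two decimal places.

61.67

Ember's profit: π_E = (451 - Q)q_E - (174q_E). Setting ∂π_E/∂q_E = 0: 277 - 2q_E - (q_B) = 0.
Bastion's first-order condition: 231 - 2q_B - (q_E) = 0.
Best responses: q_E = (277 - q_B)/2, q_B = (231 - q_E)/2.
Substituting one into the other gives q_E = 323/3 and q_B = 185/3.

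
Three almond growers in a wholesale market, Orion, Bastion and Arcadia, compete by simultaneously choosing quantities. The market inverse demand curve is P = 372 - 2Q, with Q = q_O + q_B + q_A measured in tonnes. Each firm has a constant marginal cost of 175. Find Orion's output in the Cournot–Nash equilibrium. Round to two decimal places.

A representative firm's profit is π_i = q_i(372 - 2Q) - 175q_i.
First-order condition (treating rivals' output as given): 197 - 4q_i - 2·Σ_{j≠i} q_j = 0.
With identical firms every q_j equals q_i, so Σ_{j≠i} q_j = 2q_i and 197 = 8q_i, giving q_i = 197/8.

24.63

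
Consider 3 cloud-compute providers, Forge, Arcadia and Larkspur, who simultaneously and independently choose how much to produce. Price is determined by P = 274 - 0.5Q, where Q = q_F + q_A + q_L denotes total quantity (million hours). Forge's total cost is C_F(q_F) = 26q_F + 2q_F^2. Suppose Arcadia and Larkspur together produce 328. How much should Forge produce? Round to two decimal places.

16.80

With rivals' combined output fixed at 328, Forge's profit is π_F = (274 - (1/2)·328 - (1/2)q_F)q_F - (26q_F + 2q_F²) = (110 - (1/2)q_F)q_F - (26q_F + 2q_F²).
∂π_F/∂q_F = 84 - 5q_F = 0, so q_F = 84/5.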